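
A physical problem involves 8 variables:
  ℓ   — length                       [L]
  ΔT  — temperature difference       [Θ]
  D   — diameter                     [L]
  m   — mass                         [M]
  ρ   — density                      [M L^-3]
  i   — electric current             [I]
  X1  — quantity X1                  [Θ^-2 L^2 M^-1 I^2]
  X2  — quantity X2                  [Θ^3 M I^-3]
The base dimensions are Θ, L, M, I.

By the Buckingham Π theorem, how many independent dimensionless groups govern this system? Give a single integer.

4

Exponent matrix [Θ,L,M,I] × [ℓ,ΔT,D,m,ρ,i,X1,X2]:
  Θ: [ 0  1  0  0  0  0 -2  3]
  L: [ 1  0  1  0 -3  0  2  0]
  M: [ 0  0  0  1  1  0 -1  1]
  I: [ 0  0  0  0  0  1  2 -3]
RREF → pivots at {ℓ,ΔT,m,i} ⇒ r = 4
8 vars − rank 4 = 4 Π groups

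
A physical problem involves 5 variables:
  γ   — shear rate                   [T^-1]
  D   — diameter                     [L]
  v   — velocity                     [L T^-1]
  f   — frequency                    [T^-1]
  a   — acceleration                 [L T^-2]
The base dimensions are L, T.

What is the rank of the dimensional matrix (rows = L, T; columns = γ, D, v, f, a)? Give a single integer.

2

Dimensional matrix (L×T by γ×D×v×f×a):
  L: [ 0  1  1  0  1]
  T: [-1  0 -1 -1 -2]
Row reduction gives pivot columns γ,D; rank = 2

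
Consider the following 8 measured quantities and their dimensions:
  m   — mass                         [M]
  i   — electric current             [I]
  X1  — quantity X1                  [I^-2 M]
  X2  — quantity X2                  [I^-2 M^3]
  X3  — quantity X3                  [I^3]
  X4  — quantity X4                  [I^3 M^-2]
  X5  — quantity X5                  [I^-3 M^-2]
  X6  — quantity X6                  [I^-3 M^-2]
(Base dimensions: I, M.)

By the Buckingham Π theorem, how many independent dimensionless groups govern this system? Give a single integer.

Exponent matrix [I,M] × [m,i,X1,X2,X3,X4,X5,X6]:
  I: [ 0  1 -2 -2  3  3 -3 -3]
  M: [ 1  0  1  3  0 -2 -2 -2]
RREF → pivots at {m,i} ⇒ r = 2
8 vars − rank 2 = 6 Π groups

6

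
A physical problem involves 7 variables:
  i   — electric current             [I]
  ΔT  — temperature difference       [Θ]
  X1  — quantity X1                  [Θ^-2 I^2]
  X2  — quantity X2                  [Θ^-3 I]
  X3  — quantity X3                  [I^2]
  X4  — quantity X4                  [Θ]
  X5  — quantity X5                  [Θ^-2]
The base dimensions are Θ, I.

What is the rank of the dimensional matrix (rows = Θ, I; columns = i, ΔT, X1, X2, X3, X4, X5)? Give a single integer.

2

Exponent matrix [Θ,I] × [i,ΔT,X1,X2,X3,X4,X5]:
  Θ: [ 0  1 -2 -3  0  1 -2]
  I: [ 1  0  2  1  2  0  0]
Row reduction gives pivot columns i,ΔT; rank = 2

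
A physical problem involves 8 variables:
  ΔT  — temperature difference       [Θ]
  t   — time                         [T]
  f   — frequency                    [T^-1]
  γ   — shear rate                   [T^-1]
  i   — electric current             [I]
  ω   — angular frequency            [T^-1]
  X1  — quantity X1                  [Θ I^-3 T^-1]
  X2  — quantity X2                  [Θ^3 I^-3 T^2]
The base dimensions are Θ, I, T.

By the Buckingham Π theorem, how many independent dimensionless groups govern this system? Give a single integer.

Dimensional matrix (Θ×I×T by ΔT×t×f×γ×i×ω×X1×X2):
  Θ: [ 1  0  0  0  0  0  1  3]
  I: [ 0  0  0  0  1  0 -3 -3]
  T: [ 0  1 -1 -1  0 -1 -1  2]
RREF → pivots at {ΔT,t,i} ⇒ r = 3
n=8, r=3 ⇒ 5 dimensionless groups

5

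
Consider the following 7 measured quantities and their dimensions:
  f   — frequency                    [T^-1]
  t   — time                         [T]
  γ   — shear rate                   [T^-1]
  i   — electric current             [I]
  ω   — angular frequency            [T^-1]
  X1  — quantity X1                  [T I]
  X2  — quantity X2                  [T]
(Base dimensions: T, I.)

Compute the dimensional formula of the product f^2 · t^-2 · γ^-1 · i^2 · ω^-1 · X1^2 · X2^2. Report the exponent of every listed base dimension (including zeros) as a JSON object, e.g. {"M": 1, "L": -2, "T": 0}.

Dimensional matrix (T×I by f×t×γ×i×ω×X1×X2):
  T: [-1  1 -1  0 -1  1  1]
  I: [ 0  0  0  1  0  1  0]
  [T]: (2)·-1+(-2)·1+(-1)·-1+(2)·0+(-1)·-1+(2)·1+(2)·1 = 2
  [I]: (2)·0+(-2)·0+(-1)·0+(2)·1+(-1)·0+(2)·1+(2)·0 = 4
⇒ T^2 I^4

{"T": 2, "I": 4}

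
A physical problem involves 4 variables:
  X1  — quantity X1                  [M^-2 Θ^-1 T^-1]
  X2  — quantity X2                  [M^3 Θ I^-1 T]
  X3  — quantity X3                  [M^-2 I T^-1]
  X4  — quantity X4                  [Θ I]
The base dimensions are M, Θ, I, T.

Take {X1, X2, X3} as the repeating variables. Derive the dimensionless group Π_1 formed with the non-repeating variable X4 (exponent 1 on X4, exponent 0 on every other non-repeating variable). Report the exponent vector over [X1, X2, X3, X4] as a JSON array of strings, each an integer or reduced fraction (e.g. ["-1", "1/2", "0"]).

Exponent matrix [M,Θ,I,T] × [X1,X2,X3,X4]:
  M: [-2  3 -2  0]
  Θ: [-1  1  0  1]
  I: [ 0 -1  1  1]
  T: [-1  1 -1  0]
RREF → pivots at {X1,X2,X3} ⇒ r = 3
Pivot set = {X1,X2,X3}, free = {X4}
RREF:
  r0: [   1    0    0   -1]
  r1: [   0    1    0    0]
  r2: [   0    0    1    1]
  r3: [   0    0    0    0]
Fix exponent of X4 at 1; solve each RREF row for its pivot's exponent:
  r0: exp(X1) + (-1)·1 = 0 ⇒ exp(X1) = 1
  r1: exp(X2) + (0)·1 = 0 ⇒ exp(X2) = 0
  r2: exp(X3) + (1)·1 = 0 ⇒ exp(X3) = -1
Π_1 = X1 · X3^-1 · X4

["1", "0", "-1", "1"]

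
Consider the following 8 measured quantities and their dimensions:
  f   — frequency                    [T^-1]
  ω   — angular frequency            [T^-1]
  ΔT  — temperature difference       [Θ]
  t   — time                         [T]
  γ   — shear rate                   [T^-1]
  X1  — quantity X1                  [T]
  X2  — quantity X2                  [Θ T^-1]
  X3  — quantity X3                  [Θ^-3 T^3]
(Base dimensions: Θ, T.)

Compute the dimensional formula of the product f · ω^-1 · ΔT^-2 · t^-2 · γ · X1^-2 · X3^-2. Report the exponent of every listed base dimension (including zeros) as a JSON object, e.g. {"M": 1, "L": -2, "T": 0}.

Exponent matrix [Θ,T] × [f,ω,ΔT,t,γ,X1,X2,X3]:
  Θ: [ 0  0  1  0  0  0  1 -3]
  T: [-1 -1  0  1 -1  1 -1  3]
  [Θ]: (1)·0+(-1)·0+(-2)·1+(-2)·0+(1)·0+(-2)·0+(-2)·-3 = 4
  [T]: (1)·-1+(-1)·-1+(-2)·0+(-2)·1+(1)·-1+(-2)·1+(-2)·3 = -11
⇒ Θ^4 T^-11

{"Θ": 4, "T": -11}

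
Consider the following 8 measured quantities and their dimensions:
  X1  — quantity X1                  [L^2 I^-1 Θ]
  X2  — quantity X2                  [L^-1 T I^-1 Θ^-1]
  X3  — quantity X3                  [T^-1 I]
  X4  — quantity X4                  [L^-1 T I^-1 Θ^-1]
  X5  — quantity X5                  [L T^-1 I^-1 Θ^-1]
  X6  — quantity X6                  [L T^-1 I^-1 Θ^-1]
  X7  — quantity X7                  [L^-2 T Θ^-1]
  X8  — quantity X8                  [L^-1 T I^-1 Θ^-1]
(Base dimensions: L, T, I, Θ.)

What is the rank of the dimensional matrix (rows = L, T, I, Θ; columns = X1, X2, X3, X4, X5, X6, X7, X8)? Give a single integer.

Dimensional matrix (L×T×I×Θ by X1×X2×X3×X4×X5×X6×X7×X8):
  L: [ 2 -1  0 -1  1  1 -2 -1]
  T: [ 0  1 -1  1 -1 -1  1  1]
  I: [-1 -1  1 -1 -1 -1  0 -1]
  Θ: [ 1 -1  0 -1 -1 -1 -1 -1]
Row reduction gives pivot columns X1,X2,X3; rank = 3

3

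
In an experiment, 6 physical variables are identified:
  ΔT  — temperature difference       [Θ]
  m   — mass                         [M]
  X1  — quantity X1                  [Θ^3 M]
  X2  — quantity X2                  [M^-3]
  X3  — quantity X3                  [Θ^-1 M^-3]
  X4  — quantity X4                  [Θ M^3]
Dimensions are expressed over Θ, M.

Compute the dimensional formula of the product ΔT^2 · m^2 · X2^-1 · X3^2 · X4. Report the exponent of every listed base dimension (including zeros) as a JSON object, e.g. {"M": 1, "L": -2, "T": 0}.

Dimensional matrix (Θ×M by ΔT×m×X1×X2×X3×X4):
  Θ: [ 1  0  3  0 -1  1]
  M: [ 0  1  1 -3 -3  3]
  [Θ]: (2)·1+(2)·0+(-1)·0+(2)·-1+(1)·1 = 1
  [M]: (2)·0+(2)·1+(-1)·-3+(2)·-3+(1)·3 = 2
⇒ Θ M^2

{"Θ": 1, "M": 2}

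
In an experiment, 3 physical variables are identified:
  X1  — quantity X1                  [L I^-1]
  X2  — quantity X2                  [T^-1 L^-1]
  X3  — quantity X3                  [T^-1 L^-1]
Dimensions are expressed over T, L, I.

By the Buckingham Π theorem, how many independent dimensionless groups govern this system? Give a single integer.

Write exponents as rows T,L,I / cols X1,X2,X3:
  T: [ 0 -1 -1]
  L: [ 1 -1 -1]
  I: [-1  0  0]
RREF → pivots at {X1,X2} ⇒ r = 2
Π count = n − r = 3 − 2 = 1

1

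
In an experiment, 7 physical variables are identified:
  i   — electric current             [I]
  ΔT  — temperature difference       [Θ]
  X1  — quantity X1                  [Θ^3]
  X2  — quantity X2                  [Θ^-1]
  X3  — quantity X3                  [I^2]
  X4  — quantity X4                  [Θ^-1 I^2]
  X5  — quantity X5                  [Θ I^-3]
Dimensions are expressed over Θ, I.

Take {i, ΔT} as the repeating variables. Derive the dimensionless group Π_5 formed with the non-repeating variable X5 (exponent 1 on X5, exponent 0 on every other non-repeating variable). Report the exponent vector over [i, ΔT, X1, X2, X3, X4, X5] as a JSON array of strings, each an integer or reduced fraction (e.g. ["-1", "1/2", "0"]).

Dimensional matrix (Θ×I by i×ΔT×X1×X2×X3×X4×X5):
  Θ: [ 0  1  3 -1  0 -1  1]
  I: [ 1  0  0  0  2  2 -3]
Echelon form has 2 nonzero rows (pivots: i,ΔT)
Repeat: i,ΔT; free: X1,X2,X3,X4,X5
RREF:
  r0: [   1    0    0    0    2    2   -3]
  r1: [   0    1    3   -1    0   -1    1]
Fix exponent of X5 at 1, X1 at 0, X2 at 0, X3 at 0, X4 at 0; solve each RREF row for its pivot's exponent:
  r0: exp(i) + (-3)·1 = 0 ⇒ exp(i) = 3
  r1: exp(ΔT) + (1)·1 = 0 ⇒ exp(ΔT) = -1
Π_5 = i^3 · ΔT^-1 · X5

["3", "-1", "0", "0", "0", "0", "1"]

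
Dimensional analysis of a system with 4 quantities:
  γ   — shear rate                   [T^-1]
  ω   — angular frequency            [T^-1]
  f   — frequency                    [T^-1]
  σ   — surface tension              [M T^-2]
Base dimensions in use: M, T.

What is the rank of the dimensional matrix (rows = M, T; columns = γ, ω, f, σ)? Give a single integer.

Write exponents as rows M,T / cols γ,ω,f,σ:
  M: [ 0  0  0  1]
  T: [-1 -1 -1 -2]
Echelon form has 2 nonzero rows (pivots: γ,σ)

2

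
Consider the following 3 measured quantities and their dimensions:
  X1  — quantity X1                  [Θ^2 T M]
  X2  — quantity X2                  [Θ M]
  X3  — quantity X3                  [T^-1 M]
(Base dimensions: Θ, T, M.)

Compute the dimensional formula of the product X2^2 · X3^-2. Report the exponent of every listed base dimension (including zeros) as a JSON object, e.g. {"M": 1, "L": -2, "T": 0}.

Dimensional matrix (Θ×T×M by X1×X2×X3):
  Θ: [ 2  1  0]
  T: [ 1  0 -1]
  M: [ 1  1  1]
  [Θ]: (2)·1+(-2)·0 = 2
  [T]: (2)·0+(-2)·-1 = 2
  [M]: (2)·1+(-2)·1 = 0
⇒ Θ^2 T^2

{"Θ": 2, "T": 2, "M": 0}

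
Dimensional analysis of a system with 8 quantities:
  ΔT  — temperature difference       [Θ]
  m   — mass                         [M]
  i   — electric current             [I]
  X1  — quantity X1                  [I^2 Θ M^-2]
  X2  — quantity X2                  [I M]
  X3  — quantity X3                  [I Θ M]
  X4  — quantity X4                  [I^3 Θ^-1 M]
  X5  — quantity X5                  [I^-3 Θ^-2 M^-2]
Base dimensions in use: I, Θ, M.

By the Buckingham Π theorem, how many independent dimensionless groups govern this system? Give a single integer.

5

Write exponents as rows I,Θ,M / cols ΔT,m,i,X1,X2,X3,X4,X5:
  I: [ 0  0  1  2  1  1  3 -3]
  Θ: [ 1  0  0  1  0  1 -1 -2]
  M: [ 0  1  0 -2  1  1  1 -2]
Row reduction gives pivot columns ΔT,m,i; rank = 3
n=8, r=3 ⇒ 5 dimensionless groups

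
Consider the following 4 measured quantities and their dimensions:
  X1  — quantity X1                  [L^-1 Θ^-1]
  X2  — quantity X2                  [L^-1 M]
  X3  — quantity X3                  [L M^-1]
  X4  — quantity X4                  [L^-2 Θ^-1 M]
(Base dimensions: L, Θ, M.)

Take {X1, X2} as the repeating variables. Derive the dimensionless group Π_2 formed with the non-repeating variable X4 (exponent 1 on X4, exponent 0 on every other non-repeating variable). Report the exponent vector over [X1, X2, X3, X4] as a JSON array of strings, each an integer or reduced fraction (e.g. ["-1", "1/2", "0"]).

Write exponents as rows L,Θ,M / cols X1,X2,X3,X4:
  L: [-1 -1  1 -2]
  Θ: [-1  0  0 -1]
  M: [ 0  1 -1  1]
RREF → pivots at {X1,X2} ⇒ r = 2
Pivot set = {X1,X2}, free = {X3,X4}
RREF:
  r0: [   1    0    0    1]
  r1: [   0    1   -1    1]
  r2: [   0    0    0    0]
Fix exponent of X4 at 1, X3 at 0; solve each RREF row for its pivot's exponent:
  r0: exp(X1) + (1)·1 = 0 ⇒ exp(X1) = -1
  r1: exp(X2) + (1)·1 = 0 ⇒ exp(X2) = -1
Π_2 = X1^-1 · X2^-1 · X4

["-1", "-1", "0", "1"]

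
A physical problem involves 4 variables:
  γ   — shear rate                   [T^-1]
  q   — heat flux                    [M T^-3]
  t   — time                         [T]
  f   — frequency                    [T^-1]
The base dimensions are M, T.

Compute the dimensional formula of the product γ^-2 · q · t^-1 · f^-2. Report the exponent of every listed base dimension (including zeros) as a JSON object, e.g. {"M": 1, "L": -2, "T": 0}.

{"M": 1, "T": 0}

Exponent matrix [M,T] × [γ,q,t,f]:
  M: [ 0  1  0  0]
  T: [-1 -3  1 -1]
  [M]: (-2)·0+(1)·1+(-1)·0+(-2)·0 = 1
  [T]: (-2)·-1+(1)·-3+(-1)·1+(-2)·-1 = 0
⇒ M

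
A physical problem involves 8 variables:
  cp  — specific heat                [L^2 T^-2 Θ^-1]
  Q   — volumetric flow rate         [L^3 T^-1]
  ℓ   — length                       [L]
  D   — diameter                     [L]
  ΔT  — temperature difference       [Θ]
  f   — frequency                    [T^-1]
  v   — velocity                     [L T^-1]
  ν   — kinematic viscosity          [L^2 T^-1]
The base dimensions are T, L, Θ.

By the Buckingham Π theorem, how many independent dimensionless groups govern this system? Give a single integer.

Dimensional matrix (T×L×Θ by cp×Q×ℓ×D×ΔT×f×v×ν):
  T: [-2 -1  0  0  0 -1 -1 -1]
  L: [ 2  3  1  1  0  0  1  2]
  Θ: [-1  0  0  0  1  0  0  0]
RREF → pivots at {cp,Q,ℓ} ⇒ r = 3
n=8, r=3 ⇒ 5 dimensionless groups

5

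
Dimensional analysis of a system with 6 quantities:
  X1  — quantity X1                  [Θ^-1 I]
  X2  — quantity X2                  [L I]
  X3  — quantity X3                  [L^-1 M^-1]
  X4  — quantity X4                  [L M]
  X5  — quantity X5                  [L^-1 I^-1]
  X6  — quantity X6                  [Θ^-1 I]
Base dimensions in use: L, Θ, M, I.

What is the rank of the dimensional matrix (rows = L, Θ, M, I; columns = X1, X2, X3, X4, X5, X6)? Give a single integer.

3

Write exponents as rows L,Θ,M,I / cols X1,X2,X3,X4,X5,X6:
  L: [ 0  1 -1  1 -1  0]
  Θ: [-1  0  0  0  0 -1]
  M: [ 0  0 -1  1  0  0]
  I: [ 1  1  0  0 -1  1]
RREF → pivots at {X1,X2,X3} ⇒ r = 3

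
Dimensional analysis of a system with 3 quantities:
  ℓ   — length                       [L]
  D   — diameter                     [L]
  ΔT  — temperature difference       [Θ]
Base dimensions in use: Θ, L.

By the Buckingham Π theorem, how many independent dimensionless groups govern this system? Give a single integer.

1

Dimensional matrix (Θ×L by ℓ×D×ΔT):
  Θ: [ 0  0  1]
  L: [ 1  1  0]
RREF → pivots at {ℓ,ΔT} ⇒ r = 2
n=3, r=2 ⇒ 1 dimensionless group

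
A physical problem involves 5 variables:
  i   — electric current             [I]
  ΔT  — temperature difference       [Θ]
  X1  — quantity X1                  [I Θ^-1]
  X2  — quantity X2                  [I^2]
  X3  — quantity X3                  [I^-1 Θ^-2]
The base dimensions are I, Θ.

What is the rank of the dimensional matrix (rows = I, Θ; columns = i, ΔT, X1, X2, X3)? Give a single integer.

Write exponents as rows I,Θ / cols i,ΔT,X1,X2,X3:
  I: [ 1  0  1  2 -1]
  Θ: [ 0  1 -1  0 -2]
Row reduction gives pivot columns i,ΔT; rank = 2

2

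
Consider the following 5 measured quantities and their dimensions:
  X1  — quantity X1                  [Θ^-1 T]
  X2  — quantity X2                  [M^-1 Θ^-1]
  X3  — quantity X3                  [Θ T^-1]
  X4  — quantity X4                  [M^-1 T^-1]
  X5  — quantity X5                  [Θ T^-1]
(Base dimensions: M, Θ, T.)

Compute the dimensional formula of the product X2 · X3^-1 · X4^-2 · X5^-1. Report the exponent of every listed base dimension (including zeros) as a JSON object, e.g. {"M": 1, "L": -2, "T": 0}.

{"M": 1, "Θ": -3, "T": 4}

Exponent matrix [M,Θ,T] × [X1,X2,X3,X4,X5]:
  M: [ 0 -1  0 -1  0]
  Θ: [-1 -1  1  0  1]
  T: [ 1  0 -1 -1 -1]
  [M]: (1)·-1+(-1)·0+(-2)·-1+(-1)·0 = 1
  [Θ]: (1)·-1+(-1)·1+(-2)·0+(-1)·1 = -3
  [T]: (1)·0+(-1)·-1+(-2)·-1+(-1)·-1 = 4
⇒ M Θ^-3 T^4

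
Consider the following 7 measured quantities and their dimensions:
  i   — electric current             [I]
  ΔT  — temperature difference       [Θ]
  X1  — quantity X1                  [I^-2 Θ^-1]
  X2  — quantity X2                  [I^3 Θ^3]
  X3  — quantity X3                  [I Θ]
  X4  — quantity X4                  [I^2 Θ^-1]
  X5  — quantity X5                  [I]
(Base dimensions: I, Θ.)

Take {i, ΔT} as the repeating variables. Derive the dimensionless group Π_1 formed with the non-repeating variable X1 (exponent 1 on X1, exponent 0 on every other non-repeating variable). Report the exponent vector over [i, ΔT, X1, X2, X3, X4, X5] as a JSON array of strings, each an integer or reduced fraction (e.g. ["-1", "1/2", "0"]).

Dimensional matrix (I×Θ by i×ΔT×X1×X2×X3×X4×X5):
  I: [ 1  0 -2  3  1  2  1]
  Θ: [ 0  1 -1  3  1 -1  0]
Row reduction gives pivot columns i,ΔT; rank = 2
Pivot set = {i,ΔT}, free = {X1,X2,X3,X4,X5}
RREF:
  r0: [   1    0   -2    3    1    2    1]
  r1: [   0    1   -1    3    1   -1    0]
Fix exponent of X1 at 1, X2 at 0, X3 at 0, X4 at 0, X5 at 0; solve each RREF row for its pivot's exponent:
  r0: exp(i) + (-2)·1 = 0 ⇒ exp(i) = 2
  r1: exp(ΔT) + (-1)·1 = 0 ⇒ exp(ΔT) = 1
Π_1 = i^2 · ΔT · X1

["2", "1", "1", "0", "0", "0", "0"]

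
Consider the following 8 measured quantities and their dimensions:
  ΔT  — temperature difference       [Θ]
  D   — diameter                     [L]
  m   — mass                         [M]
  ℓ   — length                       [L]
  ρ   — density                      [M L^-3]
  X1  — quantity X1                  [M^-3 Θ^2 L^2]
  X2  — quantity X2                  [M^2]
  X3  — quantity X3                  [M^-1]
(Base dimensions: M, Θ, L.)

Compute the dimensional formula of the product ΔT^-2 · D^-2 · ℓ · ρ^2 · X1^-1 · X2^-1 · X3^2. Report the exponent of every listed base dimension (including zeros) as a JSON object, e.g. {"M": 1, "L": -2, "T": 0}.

Dimensional matrix (M×Θ×L by ΔT×D×m×ℓ×ρ×X1×X2×X3):
  M: [ 0  0  1  0  1 -3  2 -1]
  Θ: [ 1  0  0  0  0  2  0  0]
  L: [ 0  1  0  1 -3  2  0  0]
  [M]: (-2)·0+(-2)·0+(1)·0+(2)·1+(-1)·-3+(-1)·2+(2)·-1 = 1
  [Θ]: (-2)·1+(-2)·0+(1)·0+(2)·0+(-1)·2+(-1)·0+(2)·0 = -4
  [L]: (-2)·0+(-2)·1+(1)·1+(2)·-3+(-1)·2+(-1)·0+(2)·0 = -9
⇒ M Θ^-4 L^-9

{"M": 1, "Θ": -4, "L": -9}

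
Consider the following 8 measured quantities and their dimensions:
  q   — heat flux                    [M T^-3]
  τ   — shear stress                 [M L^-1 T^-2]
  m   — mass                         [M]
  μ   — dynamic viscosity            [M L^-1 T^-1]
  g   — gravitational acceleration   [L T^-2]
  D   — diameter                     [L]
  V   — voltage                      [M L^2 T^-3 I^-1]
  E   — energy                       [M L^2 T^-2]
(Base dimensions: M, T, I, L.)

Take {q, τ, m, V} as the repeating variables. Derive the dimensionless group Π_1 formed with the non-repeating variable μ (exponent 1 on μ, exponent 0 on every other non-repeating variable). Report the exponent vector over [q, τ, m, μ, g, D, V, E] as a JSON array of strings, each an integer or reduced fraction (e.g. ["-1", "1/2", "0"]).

Dimensional matrix (M×T×I×L by q×τ×m×μ×g×D×V×E):
  M: [ 1  1  1  1  0  0  1  1]
  T: [-3 -2  0 -1 -2  0 -3 -2]
  I: [ 0  0  0  0  0  0 -1  0]
  L: [ 0 -1  0 -1  1  1  2  2]
RREF → pivots at {q,τ,m,V} ⇒ r = 4
Pivot set = {q,τ,m,V}, free = {μ,g,D,E}
RREF:
  r0: [   1    0    0 -1/3  4/3  2/3    0    2]
  r1: [   0    1    0    1   -1   -1    0   -2]
  r2: [   0    0    1  1/3 -1/3  1/3    0    1]
  r3: [   0    0    0    0    0    0    1    0]
Fix exponent of μ at 1, g at 0, D at 0, E at 0; solve each RREF row for its pivot's exponent:
  r0: exp(q) + (-1/3)·1 = 0 ⇒ exp(q) = 1/3
  r1: exp(τ) + (1)·1 = 0 ⇒ exp(τ) = -1
  r2: exp(m) + (1/3)·1 = 0 ⇒ exp(m) = -1/3
  r3: exp(V) + (0)·1 = 0 ⇒ exp(V) = 0
Π_1 = q^(1/3) · τ^-1 · m^(-1/3) · μ

["1/3", "-1", "-1/3", "1", "0", "0", "0", "0"]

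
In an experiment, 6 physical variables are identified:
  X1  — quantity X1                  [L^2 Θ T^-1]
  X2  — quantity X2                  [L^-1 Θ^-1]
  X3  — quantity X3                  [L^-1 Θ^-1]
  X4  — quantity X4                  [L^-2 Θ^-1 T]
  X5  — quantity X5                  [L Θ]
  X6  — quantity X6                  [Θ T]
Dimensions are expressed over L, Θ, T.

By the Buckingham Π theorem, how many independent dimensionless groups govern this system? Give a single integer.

Write exponents as rows L,Θ,T / cols X1,X2,X3,X4,X5,X6:
  L: [ 2 -1 -1 -2  1  0]
  Θ: [ 1 -1 -1 -1  1  1]
  T: [-1  0  0  1  0  1]
Echelon form has 2 nonzero rows (pivots: X1,X2)
n=6, r=2 ⇒ 4 dimensionless groups

4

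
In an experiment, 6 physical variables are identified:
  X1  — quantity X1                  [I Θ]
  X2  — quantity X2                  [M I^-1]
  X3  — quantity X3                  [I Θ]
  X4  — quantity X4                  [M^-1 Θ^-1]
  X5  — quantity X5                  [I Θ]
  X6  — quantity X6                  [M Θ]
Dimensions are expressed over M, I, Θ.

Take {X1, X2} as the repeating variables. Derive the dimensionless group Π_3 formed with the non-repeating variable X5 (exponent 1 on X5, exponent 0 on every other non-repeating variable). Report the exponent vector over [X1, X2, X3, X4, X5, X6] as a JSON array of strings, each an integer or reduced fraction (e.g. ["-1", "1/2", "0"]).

Dimensional matrix (M×I×Θ by X1×X2×X3×X4×X5×X6):
  M: [ 0  1  0 -1  0  1]
  I: [ 1 -1  1  0  1  0]
  Θ: [ 1  0  1 -1  1  1]
Echelon form has 2 nonzero rows (pivots: X1,X2)
Repeat: X1,X2; free: X3,X4,X5,X6
RREF:
  r0: [   1    0    1   -1    1    1]
  r1: [   0    1    0   -1    0    1]
  r2: [   0    0    0    0    0    0]
Fix exponent of X5 at 1, X3 at 0, X4 at 0, X6 at 0; solve each RREF row for its pivot's exponent:
  r0: exp(X1) + (1)·1 = 0 ⇒ exp(X1) = -1
  r1: exp(X2) + (0)·1 = 0 ⇒ exp(X2) = 0
Π_3 = X1^-1 · X5

["-1", "0", "0", "0", "1", "0"]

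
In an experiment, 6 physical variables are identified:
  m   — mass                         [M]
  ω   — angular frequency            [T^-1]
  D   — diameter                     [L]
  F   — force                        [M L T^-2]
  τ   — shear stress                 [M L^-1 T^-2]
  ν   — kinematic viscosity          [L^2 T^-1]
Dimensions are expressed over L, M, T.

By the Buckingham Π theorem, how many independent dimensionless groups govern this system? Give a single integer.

Write exponents as rows L,M,T / cols m,ω,D,F,τ,ν:
  L: [ 0  0  1  1 -1  2]
  M: [ 1  0  0  1  1  0]
  T: [ 0 -1  0 -2 -2 -1]
RREF → pivots at {m,ω,D} ⇒ r = 3
Π count = n − r = 6 − 3 = 3

3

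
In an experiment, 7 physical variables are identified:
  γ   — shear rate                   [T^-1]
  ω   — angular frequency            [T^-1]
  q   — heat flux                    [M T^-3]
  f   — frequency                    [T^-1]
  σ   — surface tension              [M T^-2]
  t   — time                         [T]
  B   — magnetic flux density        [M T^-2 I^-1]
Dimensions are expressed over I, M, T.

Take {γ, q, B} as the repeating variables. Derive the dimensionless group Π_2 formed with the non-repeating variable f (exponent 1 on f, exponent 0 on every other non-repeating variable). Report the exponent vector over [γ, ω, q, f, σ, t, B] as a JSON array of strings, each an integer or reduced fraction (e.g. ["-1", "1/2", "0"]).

["-1", "0", "0", "1", "0", "0", "0"]

Write exponents as rows I,M,T / cols γ,ω,q,f,σ,t,B:
  I: [ 0  0  0  0  0  0 -1]
  M: [ 0  0  1  0  1  0  1]
  T: [-1 -1 -3 -1 -2  1 -2]
RREF → pivots at {γ,q,B} ⇒ r = 3
Pivot set = {γ,q,B}, free = {ω,f,σ,t}
RREF:
  r0: [   1    1    0    1   -1   -1    0]
  r1: [   0    0    1    0    1    0    0]
  r2: [   0    0    0    0    0    0    1]
Fix exponent of f at 1, ω at 0, σ at 0, t at 0; solve each RREF row for its pivot's exponent:
  r0: exp(γ) + (1)·1 = 0 ⇒ exp(γ) = -1
  r1: exp(q) + (0)·1 = 0 ⇒ exp(q) = 0
  r2: exp(B) + (0)·1 = 0 ⇒ exp(B) = 0
Π_2 = γ^-1 · f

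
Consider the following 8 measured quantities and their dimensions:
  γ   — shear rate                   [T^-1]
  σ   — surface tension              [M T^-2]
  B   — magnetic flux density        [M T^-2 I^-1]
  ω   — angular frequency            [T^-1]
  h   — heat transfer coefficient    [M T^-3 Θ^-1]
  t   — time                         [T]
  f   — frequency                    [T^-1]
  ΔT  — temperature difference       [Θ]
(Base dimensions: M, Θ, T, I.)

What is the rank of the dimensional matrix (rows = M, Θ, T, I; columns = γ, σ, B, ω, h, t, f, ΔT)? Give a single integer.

Write exponents as rows M,Θ,T,I / cols γ,σ,B,ω,h,t,f,ΔT:
  M: [ 0  1  1  0  1  0  0  0]
  Θ: [ 0  0  0  0 -1  0  0  1]
  T: [-1 -2 -2 -1 -3  1 -1  0]
  I: [ 0  0 -1  0  0  0  0  0]
Echelon form has 4 nonzero rows (pivots: γ,σ,B,h)

4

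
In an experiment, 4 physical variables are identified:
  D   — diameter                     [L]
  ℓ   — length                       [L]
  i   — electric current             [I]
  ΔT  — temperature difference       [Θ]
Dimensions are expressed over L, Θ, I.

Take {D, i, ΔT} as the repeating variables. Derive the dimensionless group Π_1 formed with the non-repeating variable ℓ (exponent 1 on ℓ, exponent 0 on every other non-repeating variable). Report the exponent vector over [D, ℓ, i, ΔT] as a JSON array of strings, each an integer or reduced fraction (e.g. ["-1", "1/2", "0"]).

Exponent matrix [L,Θ,I] × [D,ℓ,i,ΔT]:
  L: [ 1  1  0  0]
  Θ: [ 0  0  0  1]
  I: [ 0  0  1  0]
RREF → pivots at {D,i,ΔT} ⇒ r = 3
Pivot set = {D,i,ΔT}, free = {ℓ}
RREF:
  r0: [   1    1    0    0]
  r1: [   0    0    1    0]
  r2: [   0    0    0    1]
Fix exponent of ℓ at 1; solve each RREF row for its pivot's exponent:
  r0: exp(D) + (1)·1 = 0 ⇒ exp(D) = -1
  r1: exp(i) + (0)·1 = 0 ⇒ exp(i) = 0
  r2: exp(ΔT) + (0)·1 = 0 ⇒ exp(ΔT) = 0
Π_1 = D^-1 · ℓ

["-1", "1", "0", "0"]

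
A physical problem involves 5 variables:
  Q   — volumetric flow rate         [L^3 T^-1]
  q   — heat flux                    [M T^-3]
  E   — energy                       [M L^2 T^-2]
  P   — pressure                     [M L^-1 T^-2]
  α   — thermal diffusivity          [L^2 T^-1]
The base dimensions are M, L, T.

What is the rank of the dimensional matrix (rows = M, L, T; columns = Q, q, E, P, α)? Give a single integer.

3

Write exponents as rows M,L,T / cols Q,q,E,P,α:
  M: [ 0  1  1  1  0]
  L: [ 3  0  2 -1  2]
  T: [-1 -3 -2 -2 -1]
Echelon form has 3 nonzero rows (pivots: Q,q,E)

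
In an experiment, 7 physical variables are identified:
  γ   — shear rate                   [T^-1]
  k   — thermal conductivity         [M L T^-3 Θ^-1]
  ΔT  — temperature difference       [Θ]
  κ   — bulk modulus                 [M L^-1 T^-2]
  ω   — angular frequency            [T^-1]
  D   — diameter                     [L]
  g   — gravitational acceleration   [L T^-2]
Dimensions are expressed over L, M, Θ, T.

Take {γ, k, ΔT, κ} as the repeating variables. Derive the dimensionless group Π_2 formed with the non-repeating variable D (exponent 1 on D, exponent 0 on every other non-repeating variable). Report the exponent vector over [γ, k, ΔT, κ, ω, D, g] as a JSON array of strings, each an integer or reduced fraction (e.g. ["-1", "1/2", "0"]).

Dimensional matrix (L×M×Θ×T by γ×k×ΔT×κ×ω×D×g):
  L: [ 0  1  0 -1  0  1  1]
  M: [ 0  1  0  1  0  0  0]
  Θ: [ 0 -1  1  0  0  0  0]
  T: [-1 -3  0 -2 -1  0 -2]
Echelon form has 4 nonzero rows (pivots: γ,k,ΔT,κ)
Pivot set = {γ,k,ΔT,κ}, free = {ω,D,g}
RREF:
  r0: [   1    0    0    0    1 -1/2  3/2]
  r1: [   0    1    0    0    0  1/2  1/2]
  r2: [   0    0    1    0    0  1/2  1/2]
  r3: [   0    0    0    1    0 -1/2 -1/2]
Fix exponent of D at 1, ω at 0, g at 0; solve each RREF row for its pivot's exponent:
  r0: exp(γ) + (-1/2)·1 = 0 ⇒ exp(γ) = 1/2
  r1: exp(k) + (1/2)·1 = 0 ⇒ exp(k) = -1/2
  r2: exp(ΔT) + (1/2)·1 = 0 ⇒ exp(ΔT) = -1/2
  r3: exp(κ) + (-1/2)·1 = 0 ⇒ exp(κ) = 1/2
Π_2 = γ^(1/2) · k^(-1/2) · ΔT^(-1/2) · κ^(1/2) · D

["1/2", "-1/2", "-1/2", "1/2", "0", "1", "0"]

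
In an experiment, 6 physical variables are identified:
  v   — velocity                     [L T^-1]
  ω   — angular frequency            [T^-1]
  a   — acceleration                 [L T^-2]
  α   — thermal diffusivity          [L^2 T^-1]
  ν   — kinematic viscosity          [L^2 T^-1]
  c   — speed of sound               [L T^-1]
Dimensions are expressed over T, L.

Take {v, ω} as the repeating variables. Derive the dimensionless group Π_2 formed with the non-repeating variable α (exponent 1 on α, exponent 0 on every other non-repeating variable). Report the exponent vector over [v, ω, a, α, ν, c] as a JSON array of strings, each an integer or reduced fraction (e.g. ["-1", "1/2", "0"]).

Exponent matrix [T,L] × [v,ω,a,α,ν,c]:
  T: [-1 -1 -2 -1 -1 -1]
  L: [ 1  0  1  2  2  1]
Row reduction gives pivot columns v,ω; rank = 2
Pivot set = {v,ω}, free = {a,α,ν,c}
RREF:
  r0: [   1    0    1    2    2    1]
  r1: [   0    1    1   -1   -1    0]
Fix exponent of α at 1, a at 0, ν at 0, c at 0; solve each RREF row for its pivot's exponent:
  r0: exp(v) + (2)·1 = 0 ⇒ exp(v) = -2
  r1: exp(ω) + (-1)·1 = 0 ⇒ exp(ω) = 1
Π_2 = v^-2 · ω · α

["-2", "1", "0", "1", "0", "0"]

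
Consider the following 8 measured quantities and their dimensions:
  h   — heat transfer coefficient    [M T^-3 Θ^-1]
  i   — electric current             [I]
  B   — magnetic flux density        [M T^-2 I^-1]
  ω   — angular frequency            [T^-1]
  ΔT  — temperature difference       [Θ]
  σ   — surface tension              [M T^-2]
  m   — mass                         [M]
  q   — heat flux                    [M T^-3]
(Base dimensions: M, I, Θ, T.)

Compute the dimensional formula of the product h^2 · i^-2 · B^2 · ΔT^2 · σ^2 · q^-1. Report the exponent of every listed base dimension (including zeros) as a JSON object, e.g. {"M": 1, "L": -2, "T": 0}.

{"M": 5, "I": -4, "Θ": 0, "T": -11}

Dimensional matrix (M×I×Θ×T by h×i×B×ω×ΔT×σ×m×q):
  M: [ 1  0  1  0  0  1  1  1]
  I: [ 0  1 -1  0  0  0  0  0]
  Θ: [-1  0  0  0  1  0  0  0]
  T: [-3  0 -2 -1  0 -2  0 -3]
  [M]: (2)·1+(-2)·0+(2)·1+(2)·0+(2)·1+(-1)·1 = 5
  [I]: (2)·0+(-2)·1+(2)·-1+(2)·0+(2)·0+(-1)·0 = -4
  [Θ]: (2)·-1+(-2)·0+(2)·0+(2)·1+(2)·0+(-1)·0 = 0
  [T]: (2)·-3+(-2)·0+(2)·-2+(2)·0+(2)·-2+(-1)·-3 = -11
⇒ M^5 I^-4 T^-11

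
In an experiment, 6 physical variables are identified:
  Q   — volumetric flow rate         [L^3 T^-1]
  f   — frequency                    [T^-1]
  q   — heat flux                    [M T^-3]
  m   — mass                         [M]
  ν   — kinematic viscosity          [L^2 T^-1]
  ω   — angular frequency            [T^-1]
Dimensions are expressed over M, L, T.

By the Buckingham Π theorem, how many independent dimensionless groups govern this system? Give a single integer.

Write exponents as rows M,L,T / cols Q,f,q,m,ν,ω:
  M: [ 0  0  1  1  0  0]
  L: [ 3  0  0  0  2  0]
  T: [-1 -1 -3  0 -1 -1]
RREF → pivots at {Q,f,q} ⇒ r = 3
6 vars − rank 3 = 3 Π groups

3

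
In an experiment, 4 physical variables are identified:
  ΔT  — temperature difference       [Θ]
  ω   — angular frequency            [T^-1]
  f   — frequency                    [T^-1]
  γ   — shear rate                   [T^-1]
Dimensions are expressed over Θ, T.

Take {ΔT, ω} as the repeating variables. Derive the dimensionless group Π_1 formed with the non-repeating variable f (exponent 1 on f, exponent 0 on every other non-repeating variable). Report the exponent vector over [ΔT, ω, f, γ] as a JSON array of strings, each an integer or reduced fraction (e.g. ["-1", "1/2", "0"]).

Exponent matrix [Θ,T] × [ΔT,ω,f,γ]:
  Θ: [ 1  0  0  0]
  T: [ 0 -1 -1 -1]
RREF → pivots at {ΔT,ω} ⇒ r = 2
Repeat: ΔT,ω; free: f,γ
RREF:
  r0: [   1    0    0    0]
  r1: [   0    1    1    1]
Fix exponent of f at 1, γ at 0; solve each RREF row for its pivot's exponent:
  r0: exp(ΔT) + (0)·1 = 0 ⇒ exp(ΔT) = 0
  r1: exp(ω) + (1)·1 = 0 ⇒ exp(ω) = -1
Π_1 = ω^-1 · f

["0", "-1", "1", "0"]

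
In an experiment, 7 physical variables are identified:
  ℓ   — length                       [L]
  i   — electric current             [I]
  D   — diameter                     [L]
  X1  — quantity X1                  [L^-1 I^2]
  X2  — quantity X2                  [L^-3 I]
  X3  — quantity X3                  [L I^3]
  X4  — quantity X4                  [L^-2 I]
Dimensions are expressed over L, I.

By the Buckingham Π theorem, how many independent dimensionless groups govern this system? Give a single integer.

Exponent matrix [L,I] × [ℓ,i,D,X1,X2,X3,X4]:
  L: [ 1  0  1 -1 -3  1 -2]
  I: [ 0  1  0  2  1  3  1]
RREF → pivots at {ℓ,i} ⇒ r = 2
Π count = n − r = 7 − 2 = 5

5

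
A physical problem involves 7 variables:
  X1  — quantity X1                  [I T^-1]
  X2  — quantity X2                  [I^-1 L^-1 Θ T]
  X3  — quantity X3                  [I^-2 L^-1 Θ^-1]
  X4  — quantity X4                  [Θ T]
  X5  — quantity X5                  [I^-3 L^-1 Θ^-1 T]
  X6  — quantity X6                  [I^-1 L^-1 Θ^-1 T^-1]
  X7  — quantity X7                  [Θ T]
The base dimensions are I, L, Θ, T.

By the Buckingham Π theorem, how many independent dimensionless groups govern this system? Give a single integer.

4

Exponent matrix [I,L,Θ,T] × [X1,X2,X3,X4,X5,X6,X7]:
  I: [ 1 -1 -2  0 -3 -1  0]
  L: [ 0 -1 -1  0 -1 -1  0]
  Θ: [ 0  1 -1  1 -1 -1  1]
  T: [-1  1  0  1  1 -1  1]
RREF → pivots at {X1,X2,X3} ⇒ r = 3
Π count = n − r = 7 − 3 = 4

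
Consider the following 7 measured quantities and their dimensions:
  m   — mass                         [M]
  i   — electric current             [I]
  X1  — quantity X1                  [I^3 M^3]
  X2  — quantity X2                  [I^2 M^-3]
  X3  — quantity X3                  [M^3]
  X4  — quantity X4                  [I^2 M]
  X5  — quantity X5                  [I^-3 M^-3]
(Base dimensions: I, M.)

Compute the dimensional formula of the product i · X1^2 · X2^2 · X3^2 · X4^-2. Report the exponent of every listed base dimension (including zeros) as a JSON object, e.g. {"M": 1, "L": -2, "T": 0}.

{"I": 7, "M": 4}

Dimensional matrix (I×M by m×i×X1×X2×X3×X4×X5):
  I: [ 0  1  3  2  0  2 -3]
  M: [ 1  0  3 -3  3  1 -3]
  [I]: (1)·1+(2)·3+(2)·2+(2)·0+(-2)·2 = 7
  [M]: (1)·0+(2)·3+(2)·-3+(2)·3+(-2)·1 = 4
⇒ I^7 M^4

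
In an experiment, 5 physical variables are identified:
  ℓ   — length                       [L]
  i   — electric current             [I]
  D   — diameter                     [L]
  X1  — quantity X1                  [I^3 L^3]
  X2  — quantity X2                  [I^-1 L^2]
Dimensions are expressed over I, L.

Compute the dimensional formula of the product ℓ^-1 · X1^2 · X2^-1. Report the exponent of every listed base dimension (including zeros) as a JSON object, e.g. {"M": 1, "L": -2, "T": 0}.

Write exponents as rows I,L / cols ℓ,i,D,X1,X2:
  I: [ 0  1  0  3 -1]
  L: [ 1  0  1  3  2]
  [I]: (-1)·0+(2)·3+(-1)·-1 = 7
  [L]: (-1)·1+(2)·3+(-1)·2 = 3
⇒ I^7 L^3

{"I": 7, "L": 3}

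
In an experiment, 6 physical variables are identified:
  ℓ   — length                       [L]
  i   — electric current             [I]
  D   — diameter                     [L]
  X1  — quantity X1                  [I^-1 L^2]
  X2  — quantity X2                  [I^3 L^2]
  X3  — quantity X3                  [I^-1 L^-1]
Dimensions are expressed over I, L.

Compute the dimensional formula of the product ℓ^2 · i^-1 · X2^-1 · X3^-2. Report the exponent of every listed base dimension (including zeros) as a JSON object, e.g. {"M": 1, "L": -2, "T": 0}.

Write exponents as rows I,L / cols ℓ,i,D,X1,X2,X3:
  I: [ 0  1  0 -1  3 -1]
  L: [ 1  0  1  2  2 -1]
  [I]: (2)·0+(-1)·1+(-1)·3+(-2)·-1 = -2
  [L]: (2)·1+(-1)·0+(-1)·2+(-2)·-1 = 2
⇒ I^-2 L^2

{"I": -2, "L": 2}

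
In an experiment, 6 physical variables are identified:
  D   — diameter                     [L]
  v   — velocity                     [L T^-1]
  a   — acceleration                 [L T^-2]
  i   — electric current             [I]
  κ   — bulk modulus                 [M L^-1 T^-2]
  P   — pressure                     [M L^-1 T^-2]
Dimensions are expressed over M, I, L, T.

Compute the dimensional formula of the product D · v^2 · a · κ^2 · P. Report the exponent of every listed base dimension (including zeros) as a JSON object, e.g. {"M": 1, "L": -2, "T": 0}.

{"M": 3, "I": 0, "L": 1, "T": -10}

Exponent matrix [M,I,L,T] × [D,v,a,i,κ,P]:
  M: [ 0  0  0  0  1  1]
  I: [ 0  0  0  1  0  0]
  L: [ 1  1  1  0 -1 -1]
  T: [ 0 -1 -2  0 -2 -2]
  [M]: (1)·0+(2)·0+(1)·0+(2)·1+(1)·1 = 3
  [I]: (1)·0+(2)·0+(1)·0+(2)·0+(1)·0 = 0
  [L]: (1)·1+(2)·1+(1)·1+(2)·-1+(1)·-1 = 1
  [T]: (1)·0+(2)·-1+(1)·-2+(2)·-2+(1)·-2 = -10
⇒ M^3 L T^-10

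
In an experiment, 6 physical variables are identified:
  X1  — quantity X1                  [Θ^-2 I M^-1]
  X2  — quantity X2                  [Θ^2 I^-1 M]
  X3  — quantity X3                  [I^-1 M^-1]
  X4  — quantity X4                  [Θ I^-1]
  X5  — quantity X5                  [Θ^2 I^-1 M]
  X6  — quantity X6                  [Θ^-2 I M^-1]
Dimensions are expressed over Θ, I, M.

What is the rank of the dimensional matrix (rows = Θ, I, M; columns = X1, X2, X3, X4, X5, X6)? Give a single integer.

Write exponents as rows Θ,I,M / cols X1,X2,X3,X4,X5,X6:
  Θ: [-2  2  0  1  2 -2]
  I: [ 1 -1 -1 -1 -1  1]
  M: [-1  1 -1  0  1 -1]
Row reduction gives pivot columns X1,X3; rank = 2

2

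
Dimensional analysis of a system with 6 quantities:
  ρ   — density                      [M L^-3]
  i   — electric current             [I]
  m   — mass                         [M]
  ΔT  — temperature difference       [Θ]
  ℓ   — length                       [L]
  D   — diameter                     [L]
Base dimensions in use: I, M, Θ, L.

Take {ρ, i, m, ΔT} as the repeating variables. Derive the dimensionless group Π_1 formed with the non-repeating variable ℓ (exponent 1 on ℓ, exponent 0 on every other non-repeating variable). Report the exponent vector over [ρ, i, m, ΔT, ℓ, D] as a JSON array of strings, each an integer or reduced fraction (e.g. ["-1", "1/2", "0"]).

["1/3", "0", "-1/3", "0", "1", "0"]

Write exponents as rows I,M,Θ,L / cols ρ,i,m,ΔT,ℓ,D:
  I: [ 0  1  0  0  0  0]
  M: [ 1  0  1  0  0  0]
  Θ: [ 0  0  0  1  0  0]
  L: [-3  0  0  0  1  1]
RREF → pivots at {ρ,i,m,ΔT} ⇒ r = 4
Repeat: ρ,i,m,ΔT; free: ℓ,D
RREF:
  r0: [   1    0    0    0 -1/3 -1/3]
  r1: [   0    1    0    0    0    0]
  r2: [   0    0    1    0  1/3  1/3]
  r3: [   0    0    0    1    0    0]
Fix exponent of ℓ at 1, D at 0; solve each RREF row for its pivot's exponent:
  r0: exp(ρ) + (-1/3)·1 = 0 ⇒ exp(ρ) = 1/3
  r1: exp(i) + (0)·1 = 0 ⇒ exp(i) = 0
  r2: exp(m) + (1/3)·1 = 0 ⇒ exp(m) = -1/3
  r3: exp(ΔT) + (0)·1 = 0 ⇒ exp(ΔT) = 0
Π_1 = ρ^(1/3) · m^(-1/3) · ℓ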